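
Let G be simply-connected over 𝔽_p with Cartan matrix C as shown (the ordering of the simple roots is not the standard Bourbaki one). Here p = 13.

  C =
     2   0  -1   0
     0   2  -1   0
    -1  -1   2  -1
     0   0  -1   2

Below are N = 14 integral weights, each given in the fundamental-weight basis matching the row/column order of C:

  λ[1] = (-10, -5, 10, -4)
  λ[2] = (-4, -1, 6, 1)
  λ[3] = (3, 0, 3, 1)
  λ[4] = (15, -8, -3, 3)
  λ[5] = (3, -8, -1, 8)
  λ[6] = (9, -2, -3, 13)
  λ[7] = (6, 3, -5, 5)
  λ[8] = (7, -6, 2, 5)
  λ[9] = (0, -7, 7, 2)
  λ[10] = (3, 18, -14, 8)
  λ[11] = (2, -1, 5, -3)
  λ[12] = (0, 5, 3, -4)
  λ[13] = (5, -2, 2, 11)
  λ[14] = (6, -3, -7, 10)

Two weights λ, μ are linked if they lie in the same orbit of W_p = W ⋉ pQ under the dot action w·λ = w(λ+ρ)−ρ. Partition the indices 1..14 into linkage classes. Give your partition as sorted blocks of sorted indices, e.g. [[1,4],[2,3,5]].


D_4 Cartan matrix, 4 simple roots permuted; ρ=(1,1,1,1).

W_13-reps of the 14 weights in Ā_13 (same 4-coord order as C):

  λ_1+ρ ↦ (4, 1, 2, 2)
  λ_2+ρ ↦ (3, 0, 4, 2)
  λ_3+ρ ↦ (4, 1, 2, 2)
  λ_4+ρ ↦ (4, 1, 2, 2)
  λ_5+ρ ↦ (3, 0, 4, 2)
  λ_6+ρ ↦ (1, 6, 1, 3)
  λ_7+ρ ↦ (3, 0, 4, 2)
  λ_8+ρ ↦ (4, 1, 2, 2)
  λ_9+ρ ↦ (1, 6, 1, 3)
  λ_10+ρ ↦ (3, 0, 4, 2)
  λ_11+ρ ↦ (3, 0, 4, 2)
  λ_12+ρ ↦ (1, 6, 1, 3)
  λ_13+ρ ↦ (1, 6, 1, 3)
  λ_14+ρ ↦ (1, 6, 1, 3)

The 14 indices split into 3 linkage classes (same alcove rep ⇔ same W_13-dot-orbit):

[[1, 3, 4, 8], [2, 5, 7, 10, 11], [6, 9, 12, 13, 14]]


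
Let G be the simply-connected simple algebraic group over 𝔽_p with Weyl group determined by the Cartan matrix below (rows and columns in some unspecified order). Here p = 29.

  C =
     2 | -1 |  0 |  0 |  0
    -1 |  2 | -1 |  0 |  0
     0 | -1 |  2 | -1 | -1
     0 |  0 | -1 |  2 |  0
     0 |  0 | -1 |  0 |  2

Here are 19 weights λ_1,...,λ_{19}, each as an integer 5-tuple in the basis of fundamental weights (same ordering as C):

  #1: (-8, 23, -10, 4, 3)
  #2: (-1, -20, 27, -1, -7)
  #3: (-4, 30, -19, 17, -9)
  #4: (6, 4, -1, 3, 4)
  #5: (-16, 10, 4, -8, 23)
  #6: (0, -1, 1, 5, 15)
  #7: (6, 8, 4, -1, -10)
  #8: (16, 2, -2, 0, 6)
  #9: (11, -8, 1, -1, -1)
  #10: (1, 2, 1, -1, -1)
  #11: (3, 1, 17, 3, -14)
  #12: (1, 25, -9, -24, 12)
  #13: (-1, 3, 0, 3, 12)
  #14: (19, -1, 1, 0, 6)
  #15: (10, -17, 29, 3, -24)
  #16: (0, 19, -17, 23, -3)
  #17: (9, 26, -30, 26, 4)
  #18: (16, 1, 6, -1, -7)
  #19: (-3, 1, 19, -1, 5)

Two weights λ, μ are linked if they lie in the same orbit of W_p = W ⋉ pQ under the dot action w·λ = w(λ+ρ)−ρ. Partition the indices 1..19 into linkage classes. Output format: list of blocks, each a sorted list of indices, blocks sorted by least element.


C ↔ D_5 under row/col permutation; |W(D_5)| = 1920.

Ā_29 reps of the 19 weights (D_5, coords as presented):

  λ_1+ρ ↦ (7, 5, 0, 4, 5);  λ_2+ρ ↦ (17, 2, 1, 0, 6);  λ_3+ρ ↦ (1, 0, 2, 6, 16);  λ_4+ρ ↦ (7, 5, 0, 4, 5);  λ_5+ρ ↦ (0, 4, 1, 4, 13);  λ_6+ρ ↦ (1, 0, 2, 6, 16);  λ_7+ρ ↦ (7, 5, 0, 4, 5);  λ_8+ρ ↦ (17, 2, 1, 0, 6);  λ_9+ρ ↦ (2, 3, 2, 0, 0);  λ_10+ρ ↦ (2, 3, 2, 0, 0);  λ_11+ρ ↦ (0, 4, 1, 4, 13);  λ_12+ρ ↦ (1, 0, 2, 6, 16);  λ_13+ρ ↦ (0, 4, 1, 4, 13);  λ_14+ρ ↦ (17, 2, 1, 0, 6);  λ_15+ρ ↦ (0, 4, 1, 4, 13);  λ_16+ρ ↦ (1, 0, 2, 6, 16);  λ_17+ρ ↦ (1, 0, 2, 6, 16);  λ_18+ρ ↦ (17, 2, 1, 0, 6);  λ_19+ρ ↦ (17, 2, 1, 0, 6)

Linkage partition of the 19 weights (5 classes, p=29):

[[1, 4, 7], [2, 8, 14, 18, 19], [3, 6, 12, 16, 17], [5, 11, 13, 15], [9, 10]]


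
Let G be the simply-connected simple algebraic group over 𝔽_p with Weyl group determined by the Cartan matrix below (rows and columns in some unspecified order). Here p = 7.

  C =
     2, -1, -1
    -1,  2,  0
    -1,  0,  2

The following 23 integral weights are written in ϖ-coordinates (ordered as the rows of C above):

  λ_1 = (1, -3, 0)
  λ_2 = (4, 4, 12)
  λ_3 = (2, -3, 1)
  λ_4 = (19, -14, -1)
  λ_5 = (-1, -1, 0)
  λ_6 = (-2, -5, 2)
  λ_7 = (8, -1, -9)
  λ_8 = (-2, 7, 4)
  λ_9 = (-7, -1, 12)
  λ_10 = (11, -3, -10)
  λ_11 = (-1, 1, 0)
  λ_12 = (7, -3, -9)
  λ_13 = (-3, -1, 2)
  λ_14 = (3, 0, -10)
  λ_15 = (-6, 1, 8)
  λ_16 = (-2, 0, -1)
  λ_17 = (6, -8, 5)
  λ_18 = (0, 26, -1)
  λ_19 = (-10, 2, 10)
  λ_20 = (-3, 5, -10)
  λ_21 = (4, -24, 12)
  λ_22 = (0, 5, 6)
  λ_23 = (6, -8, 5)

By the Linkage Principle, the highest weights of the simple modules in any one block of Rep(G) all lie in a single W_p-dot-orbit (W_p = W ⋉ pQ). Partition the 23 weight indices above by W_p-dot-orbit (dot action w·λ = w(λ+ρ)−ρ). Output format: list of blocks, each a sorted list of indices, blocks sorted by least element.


Type A_3, rank 3, |W|=24; reorder rows/cols to standard.

Ā_7 reps of the 23 weights (A_3, coords as presented):

  [1] (0, 2, 1);  [2] (1, 2, 2);  [3] (1, 2, 2);  [4] (0, 0, 1);  [5] (0, 0, 1);  [6] (2, 1, 2);  [7] (1, 1, 5);  [8] (0, 2, 1);  [9] (0, 0, 1);  [10] (2, 1, 2);  [11] (0, 2, 1);  [12] (1, 1, 5);  [13] (0, 2, 1);  [14] (1, 2, 2);  [15] (2, 1, 2);  [16] (0, 0, 1);  [17] (0, 1, 0);  [18] (0, 1, 0);  [19] (1, 2, 2);  [20] (2, 1, 2);  [21] (1, 2, 2);  [22] (0, 1, 0);  [23] (0, 1, 0)

6 distinct reps among the 23 weights ⇒ 6 W_7-linkage classes:

[[1, 8, 11, 13], [2, 3, 14, 19, 21], [4, 5, 9, 16], [6, 10, 15, 20], [7, 12], [17, 18, 22, 23]]


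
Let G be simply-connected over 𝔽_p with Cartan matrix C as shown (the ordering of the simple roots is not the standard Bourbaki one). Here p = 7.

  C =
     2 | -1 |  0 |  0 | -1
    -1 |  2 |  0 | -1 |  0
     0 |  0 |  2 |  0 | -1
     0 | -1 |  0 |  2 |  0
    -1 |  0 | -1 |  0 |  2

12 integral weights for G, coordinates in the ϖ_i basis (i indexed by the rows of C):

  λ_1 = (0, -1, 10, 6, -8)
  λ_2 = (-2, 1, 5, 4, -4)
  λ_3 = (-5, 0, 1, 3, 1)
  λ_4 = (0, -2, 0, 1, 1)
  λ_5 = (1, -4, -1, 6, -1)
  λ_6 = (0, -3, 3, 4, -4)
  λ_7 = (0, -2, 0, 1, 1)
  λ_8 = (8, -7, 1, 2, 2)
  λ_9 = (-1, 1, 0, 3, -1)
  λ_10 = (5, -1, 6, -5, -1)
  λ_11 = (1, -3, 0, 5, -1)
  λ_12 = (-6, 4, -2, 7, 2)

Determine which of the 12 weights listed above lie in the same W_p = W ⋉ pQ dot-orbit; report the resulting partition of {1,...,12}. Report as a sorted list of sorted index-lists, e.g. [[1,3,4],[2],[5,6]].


Root system A_5: the 5×5 matrix C matches after relabeling.

W_7-reps of the 12 weights in Ā_7 (same 5-coord order as C):

  λ_1 → (0, 2, 1, 4, 0)
  λ_2 → (1, 2, 0, 1, 1)
  λ_3 → (1, 2, 0, 1, 1)
  λ_4 → (0, 1, 1, 1, 2)
  λ_5 → (0, 2, 1, 4, 0)
  λ_6 → (1, 2, 0, 1, 1)
  λ_7 → (0, 1, 1, 1, 2)
  λ_8 → (0, 1, 1, 1, 2)
  λ_9 → (0, 2, 1, 4, 0)
  λ_10 → (0, 2, 1, 4, 0)
  λ_11 → (0, 2, 1, 4, 0)
  λ_12 → (0, 1, 1, 1, 2)

Linkage partition of the 12 weights (3 classes, p=7):

[[1, 5, 9, 10, 11], [2, 3, 6], [4, 7, 8, 12]]


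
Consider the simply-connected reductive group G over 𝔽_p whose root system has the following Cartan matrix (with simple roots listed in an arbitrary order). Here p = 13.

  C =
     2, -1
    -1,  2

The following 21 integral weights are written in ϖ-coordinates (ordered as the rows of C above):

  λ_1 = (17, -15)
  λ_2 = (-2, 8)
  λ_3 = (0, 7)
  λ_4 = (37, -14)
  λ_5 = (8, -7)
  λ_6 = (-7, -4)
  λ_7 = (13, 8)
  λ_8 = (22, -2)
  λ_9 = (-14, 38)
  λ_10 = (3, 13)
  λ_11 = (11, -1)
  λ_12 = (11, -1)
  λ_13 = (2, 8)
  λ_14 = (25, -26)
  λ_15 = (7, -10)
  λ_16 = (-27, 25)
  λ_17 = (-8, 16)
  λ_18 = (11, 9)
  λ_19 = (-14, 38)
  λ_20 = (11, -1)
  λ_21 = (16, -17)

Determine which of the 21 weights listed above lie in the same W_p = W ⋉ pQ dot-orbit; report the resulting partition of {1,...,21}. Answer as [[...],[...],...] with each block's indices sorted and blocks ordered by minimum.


C ↔ A_2 under row/col permutation; |W(A_2)| = 6.

W_13-reps of the 21 weights in Ā_13 (same 2-coord order as C):

    1: (1, 8)
    2: (1, 8)
    3: (1, 8)
    4: (12, 0)
    5: (3, 6)
    6: (3, 6)
    7: (3, 1)
    8: (3, 9)
    9: (0, 13)
    10: (1, 8)
    11: (12, 0)
    12: (12, 0)
    13: (3, 9)
    14: (12, 0)
    15: (1, 8)
    16: (0, 13)
    17: (3, 6)
    18: (3, 1)
    19: (0, 13)
    20: (12, 0)
    21: (3, 9)

6 distinct reps among the 21 weights ⇒ 6 W_13-linkage classes:

[[1, 2, 3, 10, 15], [4, 11, 12, 14, 20], [5, 6, 17], [7, 18], [8, 13, 21], [9, 16, 19]]


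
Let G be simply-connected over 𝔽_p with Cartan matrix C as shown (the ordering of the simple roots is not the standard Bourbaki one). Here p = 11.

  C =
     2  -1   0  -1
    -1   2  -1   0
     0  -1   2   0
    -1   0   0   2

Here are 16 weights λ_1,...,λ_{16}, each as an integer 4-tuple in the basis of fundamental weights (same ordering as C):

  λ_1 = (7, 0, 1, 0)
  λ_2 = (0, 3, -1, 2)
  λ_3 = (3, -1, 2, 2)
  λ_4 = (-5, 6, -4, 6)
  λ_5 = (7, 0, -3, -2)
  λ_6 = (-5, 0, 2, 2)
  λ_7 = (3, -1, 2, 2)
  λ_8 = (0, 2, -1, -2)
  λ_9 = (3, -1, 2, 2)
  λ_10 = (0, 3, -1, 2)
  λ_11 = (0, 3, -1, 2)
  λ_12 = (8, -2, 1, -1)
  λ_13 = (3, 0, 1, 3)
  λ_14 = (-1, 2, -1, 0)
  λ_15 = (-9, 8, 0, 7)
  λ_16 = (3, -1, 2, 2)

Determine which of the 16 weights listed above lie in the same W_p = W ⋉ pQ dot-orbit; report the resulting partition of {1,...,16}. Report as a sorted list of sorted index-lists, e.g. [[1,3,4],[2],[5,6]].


Dynkin diagram of C (from the 6 off-diagonal −1 entries): A_4.

Ā_11 reps of the 16 weights (A_4, coords as presented):

  λ_1 → (8, 1, 1, 0) · λ_2 → (1, 4, 0, 3) · λ_3 → (4, 0, 3, 3) · λ_4 → (4, 0, 3, 3) · λ_5 → (6, 1, 1, 1) · λ_6 → (0, 3, 0, 1) · λ_7 → (4, 0, 3, 3) · λ_8 → (0, 3, 0, 1) · λ_9 → (4, 0, 3, 3) · λ_10 → (1, 4, 0, 3) · λ_11 → (1, 4, 0, 3) · λ_12 → (8, 1, 1, 0) · λ_13 → (4, 1, 2, 4) · λ_14 → (0, 3, 0, 1) · λ_15 → (8, 1, 1, 0) · λ_16 → (4, 0, 3, 3)

Linkage partition of the 16 weights (6 classes, p=11):

[[1, 12, 15], [2, 10, 11], [3, 4, 7, 9, 16], [5], [6, 8, 14], [13]]


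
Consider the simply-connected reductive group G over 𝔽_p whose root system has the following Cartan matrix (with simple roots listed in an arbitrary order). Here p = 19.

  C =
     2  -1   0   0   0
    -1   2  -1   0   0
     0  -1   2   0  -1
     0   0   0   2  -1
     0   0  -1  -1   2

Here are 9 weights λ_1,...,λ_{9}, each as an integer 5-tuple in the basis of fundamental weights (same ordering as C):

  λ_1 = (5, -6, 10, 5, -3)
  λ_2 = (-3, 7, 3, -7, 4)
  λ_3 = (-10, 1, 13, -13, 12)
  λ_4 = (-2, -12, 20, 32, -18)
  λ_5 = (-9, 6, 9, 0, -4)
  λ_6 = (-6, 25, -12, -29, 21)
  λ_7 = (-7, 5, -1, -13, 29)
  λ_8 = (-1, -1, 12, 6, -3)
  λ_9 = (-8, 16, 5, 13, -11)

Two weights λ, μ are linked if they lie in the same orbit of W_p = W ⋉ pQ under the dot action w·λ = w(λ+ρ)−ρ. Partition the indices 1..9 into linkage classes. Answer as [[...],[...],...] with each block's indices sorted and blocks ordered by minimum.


A_5 Cartan matrix, 5 simple roots permuted; ρ=(1,1,1,1,1).

Ā_19 reps of the 9 weights (A_5, coords as presented):

  1: (1, 5, 4, 4, 2) · 2: (2, 6, 3, 5, 1) · 3: (7, 1, 6, 2, 1) · 4: (7, 1, 6, 2, 1) · 5: (7, 1, 6, 2, 1) · 6: (2, 6, 3, 5, 1) · 7: (0, 0, 11, 5, 2) · 8: (0, 0, 11, 5, 2) · 9: (1, 5, 4, 4, 2)

4 distinct reps among the 9 weights ⇒ 4 W_19-linkage classes:

[[1, 9], [2, 6], [3, 4, 5], [7, 8]]


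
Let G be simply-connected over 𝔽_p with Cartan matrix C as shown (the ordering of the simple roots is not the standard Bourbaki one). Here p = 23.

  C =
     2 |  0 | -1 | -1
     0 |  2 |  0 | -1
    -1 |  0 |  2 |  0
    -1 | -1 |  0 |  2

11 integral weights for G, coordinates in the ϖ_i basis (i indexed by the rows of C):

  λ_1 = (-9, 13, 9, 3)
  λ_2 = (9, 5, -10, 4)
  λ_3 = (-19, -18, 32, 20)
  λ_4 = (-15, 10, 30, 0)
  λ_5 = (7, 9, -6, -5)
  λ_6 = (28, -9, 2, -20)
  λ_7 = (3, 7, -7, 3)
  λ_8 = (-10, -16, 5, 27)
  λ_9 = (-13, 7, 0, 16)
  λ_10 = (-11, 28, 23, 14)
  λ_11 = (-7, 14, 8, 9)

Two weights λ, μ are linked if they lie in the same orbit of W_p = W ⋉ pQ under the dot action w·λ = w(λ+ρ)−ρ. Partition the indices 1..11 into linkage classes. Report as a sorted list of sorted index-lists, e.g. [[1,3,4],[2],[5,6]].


Root system A_4: the 4×4 matrix C matches after relabeling.

Each λ_j+ρ reduced to Ā_23; 4-tuples below use C's row order:

  λ_1 → (4, 10, 2, 4);  λ_2 → (1, 6, 9, 5);  λ_3 → (4, 10, 2, 4);  λ_4 → (1, 6, 9, 5);  λ_5 → (1, 6, 4, 3);  λ_6 → (4, 10, 2, 4);  λ_7 → (2, 8, 4, 2);  λ_8 → (4, 10, 2, 4);  λ_9 → (1, 6, 9, 5);  λ_10 → (1, 6, 9, 5);  λ_11 → (4, 10, 2, 4)

These 11 weights hit 4 W_23-dot-orbits; sizes (5, 4, 1, 1):

[[1, 3, 6, 8, 11], [2, 4, 9, 10], [5], [7]]


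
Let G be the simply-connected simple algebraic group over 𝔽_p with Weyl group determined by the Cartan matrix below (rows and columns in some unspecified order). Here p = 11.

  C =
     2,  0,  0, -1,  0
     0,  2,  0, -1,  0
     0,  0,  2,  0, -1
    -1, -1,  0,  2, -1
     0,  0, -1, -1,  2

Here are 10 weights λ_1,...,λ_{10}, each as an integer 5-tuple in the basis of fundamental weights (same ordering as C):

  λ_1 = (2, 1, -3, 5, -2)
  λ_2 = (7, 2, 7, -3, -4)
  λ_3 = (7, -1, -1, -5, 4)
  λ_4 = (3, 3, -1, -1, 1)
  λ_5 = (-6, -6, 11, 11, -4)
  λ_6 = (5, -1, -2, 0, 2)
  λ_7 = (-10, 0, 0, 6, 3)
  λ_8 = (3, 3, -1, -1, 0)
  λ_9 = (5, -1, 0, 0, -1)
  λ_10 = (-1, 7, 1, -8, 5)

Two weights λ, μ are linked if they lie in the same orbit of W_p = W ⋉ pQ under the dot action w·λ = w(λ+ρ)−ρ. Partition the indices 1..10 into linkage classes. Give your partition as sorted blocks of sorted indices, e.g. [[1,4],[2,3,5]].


Root system D_5: the 5×5 matrix C matches after relabeling.

W_11-reps of the 10 weights in Ā_11 (same 5-coord order as C):

    λ_1+ρ ↦ (3, 2, 2, 0, 1)
    λ_2+ρ ↦ (3, 2, 2, 0, 1)
    λ_3+ρ ↦ (4, 4, 0, 0, 1)
    λ_4+ρ ↦ (4, 4, 0, 0, 1)
    λ_5+ρ ↦ (4, 4, 0, 0, 1)
    λ_6+ρ ↦ (6, 0, 1, 1, 0)
    λ_7+ρ ↦ (6, 0, 1, 1, 0)
    λ_8+ρ ↦ (4, 4, 0, 0, 1)
    λ_9+ρ ↦ (6, 0, 1, 1, 0)
    λ_10+ρ ↦ (6, 0, 1, 1, 0)

Partition of {1..10} into 3 W_11-dot-orbits:

[[1, 2], [3, 4, 5, 8], [6, 7, 9, 10]]


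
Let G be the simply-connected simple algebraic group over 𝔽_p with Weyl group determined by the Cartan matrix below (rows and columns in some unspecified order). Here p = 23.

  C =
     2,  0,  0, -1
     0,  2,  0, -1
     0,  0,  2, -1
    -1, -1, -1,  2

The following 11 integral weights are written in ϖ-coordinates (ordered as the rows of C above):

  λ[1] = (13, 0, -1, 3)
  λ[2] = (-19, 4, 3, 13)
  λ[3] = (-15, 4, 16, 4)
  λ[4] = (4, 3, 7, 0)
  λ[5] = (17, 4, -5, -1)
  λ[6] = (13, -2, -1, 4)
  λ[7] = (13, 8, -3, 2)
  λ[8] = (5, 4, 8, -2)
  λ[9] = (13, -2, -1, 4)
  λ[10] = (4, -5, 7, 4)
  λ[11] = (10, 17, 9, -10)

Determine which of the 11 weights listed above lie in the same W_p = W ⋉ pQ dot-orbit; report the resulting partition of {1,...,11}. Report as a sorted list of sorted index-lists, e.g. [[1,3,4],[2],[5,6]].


C ↔ D_4 under row/col permutation; |W(D_4)| = 192.

Alcove-folded reps (p=23, 11 weights, presented ϖ-order):

  1: (14, 1, 0, 4)
  2: (14, 1, 0, 4)
  3: (5, 4, 8, 1)
  4: (5, 4, 8, 1)
  5: (14, 1, 0, 4)
  6: (14, 1, 0, 4)
  7: (11, 6, 1, 2)
  8: (5, 4, 8, 1)
  9: (14, 1, 0, 4)
  10: (5, 4, 8, 1)
  11: (2, 9, 1, 2)

The 11 indices split into 4 linkage classes (same alcove rep ⇔ same W_23-dot-orbit):

[[1, 2, 5, 6, 9], [3, 4, 8, 10], [7], [11]]


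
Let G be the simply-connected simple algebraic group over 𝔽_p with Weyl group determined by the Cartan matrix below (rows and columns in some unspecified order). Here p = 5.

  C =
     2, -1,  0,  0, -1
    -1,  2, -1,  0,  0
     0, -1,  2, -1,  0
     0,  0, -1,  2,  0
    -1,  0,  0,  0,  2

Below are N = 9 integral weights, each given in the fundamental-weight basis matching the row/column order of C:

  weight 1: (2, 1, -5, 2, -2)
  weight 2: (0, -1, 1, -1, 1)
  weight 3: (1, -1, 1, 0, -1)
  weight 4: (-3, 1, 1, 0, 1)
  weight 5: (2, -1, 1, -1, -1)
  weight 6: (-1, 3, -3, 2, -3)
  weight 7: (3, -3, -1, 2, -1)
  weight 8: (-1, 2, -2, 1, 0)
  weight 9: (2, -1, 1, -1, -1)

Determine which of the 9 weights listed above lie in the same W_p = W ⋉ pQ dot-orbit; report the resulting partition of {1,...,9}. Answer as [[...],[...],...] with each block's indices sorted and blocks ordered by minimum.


C ↔ A_5 under row/col permutation; |W(A_5)| = 720.

λ_j+ρ reflected into Ā_5 (⟨·,θ^∨⟩≤5); 5-tuples as given:

  λ_1 → (0, 2, 1, 1, 1)
  λ_2 → (1, 0, 2, 0, 2)
  λ_3 → (2, 0, 2, 1, 0)
  λ_4 → (2, 0, 2, 1, 0)
  λ_5 → (3, 0, 2, 0, 0)
  λ_6 → (2, 0, 2, 1, 0)
  λ_7 → (2, 0, 2, 1, 0)
  λ_8 → (0, 2, 1, 1, 1)
  λ_9 → (3, 0, 2, 0, 0)

Grouping the 9 weights by Ā_5-representative: 4 linkage classes.

[[1, 8], [2], [3, 4, 6, 7], [5, 9]]


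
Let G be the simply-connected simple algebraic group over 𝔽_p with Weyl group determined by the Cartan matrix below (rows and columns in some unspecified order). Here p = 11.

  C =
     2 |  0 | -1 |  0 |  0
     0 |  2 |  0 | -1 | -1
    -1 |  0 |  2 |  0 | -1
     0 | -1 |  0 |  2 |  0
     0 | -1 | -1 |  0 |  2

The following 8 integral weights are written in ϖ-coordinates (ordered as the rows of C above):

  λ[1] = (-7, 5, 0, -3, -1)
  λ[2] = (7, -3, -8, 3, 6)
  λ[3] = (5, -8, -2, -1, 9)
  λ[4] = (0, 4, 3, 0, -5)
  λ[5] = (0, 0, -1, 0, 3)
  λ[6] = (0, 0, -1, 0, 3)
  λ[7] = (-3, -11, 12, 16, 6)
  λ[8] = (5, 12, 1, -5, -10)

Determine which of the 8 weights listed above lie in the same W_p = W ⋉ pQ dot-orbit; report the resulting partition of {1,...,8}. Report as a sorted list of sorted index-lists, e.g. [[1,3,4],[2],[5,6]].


Dynkin diagram of C (from the 8 off-diagonal −1 entries): A_5.

Each λ_j+ρ reduced to Ā_11; 5-tuples below use C's row order:

    λ_1 → (1, 1, 0, 1, 4)
    λ_2 → (1, 0, 5, 2, 2)
    λ_3 → (1, 0, 1, 3, 2)
    λ_4 → (1, 1, 0, 1, 4)
    λ_5 → (1, 1, 0, 1, 4)
    λ_6 → (1, 1, 0, 1, 4)
    λ_7 → (1, 0, 1, 3, 2)
    λ_8 → (1, 0, 5, 2, 2)

3 distinct reps among the 8 weights ⇒ 3 W_11-linkage classes:

[[1, 4, 5, 6], [2, 8], [3, 7]]


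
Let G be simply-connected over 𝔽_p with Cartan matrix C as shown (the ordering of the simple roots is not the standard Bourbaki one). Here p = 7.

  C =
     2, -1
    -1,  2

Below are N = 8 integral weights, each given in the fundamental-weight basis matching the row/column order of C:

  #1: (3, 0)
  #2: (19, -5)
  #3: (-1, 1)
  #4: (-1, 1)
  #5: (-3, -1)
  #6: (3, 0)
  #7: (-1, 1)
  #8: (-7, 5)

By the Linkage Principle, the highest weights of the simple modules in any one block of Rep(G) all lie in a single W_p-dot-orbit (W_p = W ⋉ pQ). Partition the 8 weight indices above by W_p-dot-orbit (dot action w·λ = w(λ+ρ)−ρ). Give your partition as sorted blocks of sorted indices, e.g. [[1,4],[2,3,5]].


Dynkin diagram of C (from the 2 off-diagonal −1 entries): A_2.

Ā_7 reps of the 8 weights (A_2, coords as presented):

  [1] (4, 1) · [2] (4, 1) · [3] (0, 2) · [4] (0, 2) · [5] (0, 2) · [6] (4, 1) · [7] (0, 2) · [8] (6, 0)

The 8 indices split into 3 linkage classes (same alcove rep ⇔ same W_7-dot-orbit):

[[1, 2, 6], [3, 4, 5, 7], [8]]


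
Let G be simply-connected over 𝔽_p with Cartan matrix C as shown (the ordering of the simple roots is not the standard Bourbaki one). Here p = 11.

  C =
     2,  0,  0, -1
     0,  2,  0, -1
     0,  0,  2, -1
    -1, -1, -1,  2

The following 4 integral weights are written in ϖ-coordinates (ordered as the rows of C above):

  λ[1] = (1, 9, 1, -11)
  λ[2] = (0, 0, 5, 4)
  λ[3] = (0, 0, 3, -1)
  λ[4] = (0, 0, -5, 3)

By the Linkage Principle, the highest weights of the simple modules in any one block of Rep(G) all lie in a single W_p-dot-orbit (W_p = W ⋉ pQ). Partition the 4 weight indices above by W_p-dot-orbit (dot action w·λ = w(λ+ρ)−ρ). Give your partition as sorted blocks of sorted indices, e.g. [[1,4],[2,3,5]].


C ↔ D_4 under row/col permutation; |W(D_4)| = 192.

Folding the 4 weights λ_j+ρ into Ā_11 (reps in the given 4-coord order):

    1: (2, 6, 2, 0)
    2: (1, 1, 4, 0)
    3: (1, 1, 4, 0)
    4: (1, 1, 4, 0)

These 4 weights hit 2 W_11-dot-orbits; sizes (1, 3):

[[1], [2, 3, 4]]


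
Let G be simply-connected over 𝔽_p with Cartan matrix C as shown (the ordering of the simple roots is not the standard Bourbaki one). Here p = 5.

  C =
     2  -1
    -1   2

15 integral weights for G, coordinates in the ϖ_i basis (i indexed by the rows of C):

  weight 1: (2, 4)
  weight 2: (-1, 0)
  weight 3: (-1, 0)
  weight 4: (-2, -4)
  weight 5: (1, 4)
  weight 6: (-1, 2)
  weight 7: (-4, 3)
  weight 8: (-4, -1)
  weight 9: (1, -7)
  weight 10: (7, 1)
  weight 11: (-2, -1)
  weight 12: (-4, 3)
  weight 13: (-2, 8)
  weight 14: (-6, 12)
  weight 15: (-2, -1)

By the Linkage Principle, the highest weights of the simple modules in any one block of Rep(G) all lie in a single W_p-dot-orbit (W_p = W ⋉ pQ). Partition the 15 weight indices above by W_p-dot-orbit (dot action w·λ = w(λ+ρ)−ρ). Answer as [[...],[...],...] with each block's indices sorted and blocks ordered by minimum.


C ↔ A_2 under row/col permutation; |W(A_2)| = 6.

Each λ_j+ρ reduced to Ā_5; 2-tuples below use C's row order:

  [1] (0, 2)
  [2] (0, 1)
  [3] (0, 1)
  [4] (3, 1)
  [5] (0, 3)
  [6] (0, 3)
  [7] (3, 1)
  [8] (0, 3)
  [9] (3, 1)
  [10] (0, 3)
  [11] (0, 1)
  [12] (3, 1)
  [13] (3, 1)
  [14] (0, 3)
  [15] (0, 1)

Linkage partition of the 15 weights (4 classes, p=5):

[[1], [2, 3, 11, 15], [4, 7, 9, 12, 13], [5, 6, 8, 10, 14]]


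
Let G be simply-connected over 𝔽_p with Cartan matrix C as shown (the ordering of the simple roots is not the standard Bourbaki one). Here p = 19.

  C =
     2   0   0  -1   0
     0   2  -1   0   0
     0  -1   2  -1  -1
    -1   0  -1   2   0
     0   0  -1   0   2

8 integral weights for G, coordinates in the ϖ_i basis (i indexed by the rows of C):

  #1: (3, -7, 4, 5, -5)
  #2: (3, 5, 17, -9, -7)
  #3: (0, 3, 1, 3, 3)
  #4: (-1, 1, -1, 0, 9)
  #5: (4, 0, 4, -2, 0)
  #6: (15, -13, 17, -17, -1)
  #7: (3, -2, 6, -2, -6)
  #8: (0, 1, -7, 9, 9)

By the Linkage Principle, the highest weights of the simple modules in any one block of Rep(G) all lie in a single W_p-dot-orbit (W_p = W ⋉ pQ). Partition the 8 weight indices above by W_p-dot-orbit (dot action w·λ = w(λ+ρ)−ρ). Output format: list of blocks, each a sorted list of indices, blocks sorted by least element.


Type D_5, rank 5, |W|=1920; reorder rows/cols to standard.

Alcove-folded reps (p=19, 8 weights, presented ϖ-order):

  [1] (4, 1, 4, 1, 1);  [2] (4, 1, 4, 1, 1);  [3] (1, 4, 2, 2, 4);  [4] (0, 2, 0, 1, 10);  [5] (4, 1, 4, 1, 1);  [6] (0, 2, 0, 1, 10);  [7] (3, 1, 0, 1, 5);  [8] (1, 4, 2, 2, 4)

Partition of {1..8} into 4 W_19-dot-orbits:

[[1, 2, 5], [3, 8], [4, 6], [7]]


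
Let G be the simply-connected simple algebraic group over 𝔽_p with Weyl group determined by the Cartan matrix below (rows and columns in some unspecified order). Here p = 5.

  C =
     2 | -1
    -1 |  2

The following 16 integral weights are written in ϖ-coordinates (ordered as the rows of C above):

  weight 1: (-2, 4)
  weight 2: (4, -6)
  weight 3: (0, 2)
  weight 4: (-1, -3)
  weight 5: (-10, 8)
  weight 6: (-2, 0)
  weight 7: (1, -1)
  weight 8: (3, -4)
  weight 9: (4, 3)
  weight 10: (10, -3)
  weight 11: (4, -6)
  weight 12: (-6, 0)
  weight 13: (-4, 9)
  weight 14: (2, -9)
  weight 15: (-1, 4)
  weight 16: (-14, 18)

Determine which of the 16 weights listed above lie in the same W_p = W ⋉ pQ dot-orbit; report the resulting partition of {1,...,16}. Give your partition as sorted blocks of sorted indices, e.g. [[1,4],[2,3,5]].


Dynkin diagram of C (from the 2 off-diagonal −1 entries): A_2.

Alcove-folded reps (p=5, 16 weights, presented ϖ-order):

  λ_1+ρ ↦ (1, 4) · λ_2+ρ ↦ (0, 5) · λ_3+ρ ↦ (1, 3) · λ_4+ρ ↦ (2, 0) · λ_5+ρ ↦ (1, 4) · λ_6+ρ ↦ (1, 0) · λ_7+ρ ↦ (2, 0) · λ_8+ρ ↦ (1, 3) · λ_9+ρ ↦ (1, 0) · λ_10+ρ ↦ (1, 3) · λ_11+ρ ↦ (0, 5) · λ_12+ρ ↦ (1, 4) · λ_13+ρ ↦ (2, 0) · λ_14+ρ ↦ (2, 0) · λ_15+ρ ↦ (0, 5) · λ_16+ρ ↦ (1, 3)

Linkage partition of the 16 weights (5 classes, p=5):

[[1, 5, 12], [2, 11, 15], [3, 8, 10, 16], [4, 7, 13, 14], [6, 9]]


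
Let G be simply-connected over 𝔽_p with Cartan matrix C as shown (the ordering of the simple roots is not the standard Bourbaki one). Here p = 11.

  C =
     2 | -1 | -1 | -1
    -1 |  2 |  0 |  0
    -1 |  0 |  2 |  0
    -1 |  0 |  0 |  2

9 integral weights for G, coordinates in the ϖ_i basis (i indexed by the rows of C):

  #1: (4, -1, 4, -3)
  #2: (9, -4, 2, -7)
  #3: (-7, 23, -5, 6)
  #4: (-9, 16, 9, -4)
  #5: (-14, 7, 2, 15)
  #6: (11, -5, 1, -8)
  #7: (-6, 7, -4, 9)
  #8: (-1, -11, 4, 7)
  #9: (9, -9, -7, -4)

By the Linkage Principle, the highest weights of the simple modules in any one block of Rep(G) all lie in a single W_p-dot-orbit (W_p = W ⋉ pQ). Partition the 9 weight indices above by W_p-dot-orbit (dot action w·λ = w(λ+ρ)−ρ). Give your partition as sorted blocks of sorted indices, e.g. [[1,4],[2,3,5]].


Dynkin diagram of C (from the 6 off-diagonal −1 entries): D_4.

λ_j+ρ reflected into Ā_11 (⟨·,θ^∨⟩≤11); 4-tuples as given:

  λ_1 → (1, 0, 5, 2);  λ_2 → (2, 1, 1, 4);  λ_3 → (2, 1, 1, 4);  λ_4 → (1, 0, 5, 2);  λ_5 → (1, 0, 5, 2);  λ_6 → (2, 1, 1, 4);  λ_7 → (1, 0, 5, 2);  λ_8 → (1, 0, 5, 2);  λ_9 → (2, 1, 1, 4)

Grouping the 9 weights by Ā_11-representative: 2 linkage classes.

[[1, 4, 5, 7, 8], [2, 3, 6, 9]]


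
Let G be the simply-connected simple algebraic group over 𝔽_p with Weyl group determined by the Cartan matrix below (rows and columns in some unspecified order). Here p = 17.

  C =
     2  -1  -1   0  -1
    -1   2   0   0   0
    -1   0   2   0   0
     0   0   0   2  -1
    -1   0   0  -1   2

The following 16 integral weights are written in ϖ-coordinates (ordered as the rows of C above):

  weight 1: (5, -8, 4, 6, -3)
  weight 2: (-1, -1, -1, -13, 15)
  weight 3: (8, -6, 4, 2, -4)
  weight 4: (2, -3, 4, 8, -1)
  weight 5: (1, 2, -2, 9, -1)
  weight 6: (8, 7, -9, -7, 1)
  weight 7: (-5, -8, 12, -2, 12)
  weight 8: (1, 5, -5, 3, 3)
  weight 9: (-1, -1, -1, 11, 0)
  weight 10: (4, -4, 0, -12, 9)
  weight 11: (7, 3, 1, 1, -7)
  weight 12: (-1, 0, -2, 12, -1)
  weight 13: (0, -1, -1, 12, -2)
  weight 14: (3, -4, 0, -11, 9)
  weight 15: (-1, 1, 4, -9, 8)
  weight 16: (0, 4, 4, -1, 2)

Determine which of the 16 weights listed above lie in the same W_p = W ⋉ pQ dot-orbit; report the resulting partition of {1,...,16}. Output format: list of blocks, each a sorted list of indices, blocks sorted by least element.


Root system D_5: the 5×5 matrix C matches after relabeling.

Ā_17 reps of the 16 weights (D_5, coords as presented):

  [1] (2, 4, 2, 4, 1) · [2] (0, 0, 0, 12, 1) · [3] (1, 5, 5, 0, 2) · [4] (0, 2, 5, 8, 1) · [5] (1, 3, 1, 10, 0) · [6] (1, 5, 5, 0, 2) · [7] (2, 4, 2, 4, 1) · [8] (2, 4, 2, 4, 1) · [9] (0, 0, 0, 12, 1) · [10] (1, 3, 1, 10, 0) · [11] (2, 4, 2, 4, 1) · [12] (0, 0, 0, 12, 1) · [13] (0, 0, 0, 12, 1) · [14] (1, 3, 1, 10, 0) · [15] (0, 2, 5, 8, 1) · [16] (1, 5, 5, 0, 2)

Grouping the 16 weights by Ā_17-representative: 5 linkage classes.

[[1, 7, 8, 11], [2, 9, 12, 13], [3, 6, 16], [4, 15], [5, 10, 14]]


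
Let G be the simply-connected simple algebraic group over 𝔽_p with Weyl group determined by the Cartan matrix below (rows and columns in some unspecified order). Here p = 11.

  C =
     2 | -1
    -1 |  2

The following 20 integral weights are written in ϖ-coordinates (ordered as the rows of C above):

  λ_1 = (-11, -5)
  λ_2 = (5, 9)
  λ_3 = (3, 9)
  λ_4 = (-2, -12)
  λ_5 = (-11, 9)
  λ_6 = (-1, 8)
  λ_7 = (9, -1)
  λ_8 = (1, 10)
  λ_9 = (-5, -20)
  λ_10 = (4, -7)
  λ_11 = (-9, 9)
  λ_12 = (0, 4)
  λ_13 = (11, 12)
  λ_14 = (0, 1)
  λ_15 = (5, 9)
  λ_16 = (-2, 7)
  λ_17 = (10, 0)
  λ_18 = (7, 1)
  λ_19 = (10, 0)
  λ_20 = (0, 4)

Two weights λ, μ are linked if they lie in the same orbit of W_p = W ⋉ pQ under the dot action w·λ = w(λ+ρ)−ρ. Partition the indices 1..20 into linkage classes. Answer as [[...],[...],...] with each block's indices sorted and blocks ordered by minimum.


Root system A_2: the 2×2 matrix C matches after relabeling.

Each λ_j+ρ reduced to Ā_11; 2-tuples below use C's row order:

  λ_1+ρ ↦ (1, 7)
  λ_2+ρ ↦ (1, 5)
  λ_3+ρ ↦ (1, 7)
  λ_4+ρ ↦ (10, 0)
  λ_5+ρ ↦ (10, 0)
  λ_6+ρ ↦ (0, 9)
  λ_7+ρ ↦ (10, 0)
  λ_8+ρ ↦ (0, 9)
  λ_9+ρ ↦ (1, 7)
  λ_10+ρ ↦ (1, 5)
  λ_11+ρ ↦ (8, 2)
  λ_12+ρ ↦ (1, 5)
  λ_13+ρ ↦ (1, 2)
  λ_14+ρ ↦ (1, 2)
  λ_15+ρ ↦ (1, 5)
  λ_16+ρ ↦ (1, 7)
  λ_17+ρ ↦ (10, 0)
  λ_18+ρ ↦ (8, 2)
  λ_19+ρ ↦ (10, 0)
  λ_20+ρ ↦ (1, 5)

The 20 indices split into 6 linkage classes (same alcove rep ⇔ same W_11-dot-orbit):

[[1, 3, 9, 16], [2, 10, 12, 15, 20], [4, 5, 7, 17, 19], [6, 8], [11, 18], [13, 14]]


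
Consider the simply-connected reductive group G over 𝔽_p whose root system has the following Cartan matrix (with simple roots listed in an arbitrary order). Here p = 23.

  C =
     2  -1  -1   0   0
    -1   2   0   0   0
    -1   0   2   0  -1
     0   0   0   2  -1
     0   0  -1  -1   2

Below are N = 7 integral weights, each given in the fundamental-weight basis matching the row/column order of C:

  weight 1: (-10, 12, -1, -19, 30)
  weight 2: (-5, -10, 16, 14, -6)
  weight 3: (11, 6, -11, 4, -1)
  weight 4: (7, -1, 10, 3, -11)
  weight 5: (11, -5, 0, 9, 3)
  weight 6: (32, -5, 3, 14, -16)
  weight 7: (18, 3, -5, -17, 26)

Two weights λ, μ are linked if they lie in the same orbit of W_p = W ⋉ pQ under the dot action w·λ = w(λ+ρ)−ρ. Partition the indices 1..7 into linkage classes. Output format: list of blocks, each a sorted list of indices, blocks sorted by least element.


Cartan matrix: type A_5 (|W|=720); un-permuting the 5 rows.

λ_j+ρ reflected into Ā_23 (⟨·,θ^∨⟩≤23); 5-tuples as given:

  [1] (8, 0, 1, 6, 4)
  [2] (8, 0, 1, 6, 4)
  [3] (2, 7, 0, 5, 5)
  [4] (8, 0, 1, 6, 4)
  [5] (8, 0, 1, 6, 4)
  [6] (8, 0, 1, 6, 4)
  [7] (4, 12, 0, 4, 0)

Partition of {1..7} into 3 W_23-dot-orbits:

[[1, 2, 4, 5, 6], [3], [7]]


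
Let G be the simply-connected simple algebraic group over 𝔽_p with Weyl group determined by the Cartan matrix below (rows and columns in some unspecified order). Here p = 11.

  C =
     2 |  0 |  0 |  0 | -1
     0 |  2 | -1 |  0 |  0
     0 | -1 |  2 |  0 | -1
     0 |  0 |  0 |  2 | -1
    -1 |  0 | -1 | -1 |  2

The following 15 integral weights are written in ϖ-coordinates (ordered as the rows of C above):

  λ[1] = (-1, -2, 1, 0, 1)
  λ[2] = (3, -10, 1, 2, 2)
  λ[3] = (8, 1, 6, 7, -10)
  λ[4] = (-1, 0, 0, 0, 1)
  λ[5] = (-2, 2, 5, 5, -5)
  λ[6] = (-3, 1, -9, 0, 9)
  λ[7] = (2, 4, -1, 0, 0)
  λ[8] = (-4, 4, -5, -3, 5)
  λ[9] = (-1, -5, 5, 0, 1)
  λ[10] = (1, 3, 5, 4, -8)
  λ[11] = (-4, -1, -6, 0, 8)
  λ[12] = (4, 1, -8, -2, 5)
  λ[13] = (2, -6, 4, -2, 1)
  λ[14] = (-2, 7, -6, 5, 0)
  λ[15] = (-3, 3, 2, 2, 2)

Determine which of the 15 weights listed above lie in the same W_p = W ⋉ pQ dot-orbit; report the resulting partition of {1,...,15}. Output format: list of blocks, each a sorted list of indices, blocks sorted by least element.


Root system D_5: the 5×5 matrix C matches after relabeling.

W_11-reps of the 15 weights in Ā_11 (same 5-coord order as C):

  λ_1+ρ ↦ (0, 1, 1, 1, 2)
  λ_2+ρ ↦ (0, 1, 1, 1, 2)
  λ_3+ρ ↦ (0, 4, 0, 1, 2)
  λ_4+ρ ↦ (0, 1, 1, 1, 2)
  λ_5+ρ ↦ (4, 3, 0, 1, 1)
  λ_6+ρ ↦ (2, 6, 0, 1, 0)
  λ_7+ρ ↦ (3, 5, 0, 1, 1)
  λ_8+ρ ↦ (0, 1, 1, 1, 2)
  λ_9+ρ ↦ (0, 4, 0, 1, 2)
  λ_10+ρ ↦ (4, 3, 0, 1, 1)
  λ_11+ρ ↦ (3, 5, 0, 1, 1)
  λ_12+ρ ↦ (3, 5, 0, 1, 1)
  λ_13+ρ ↦ (3, 5, 0, 1, 1)
  λ_14+ρ ↦ (4, 3, 0, 1, 1)
  λ_15+ρ ↦ (0, 1, 1, 1, 2)

Linkage partition of the 15 weights (5 classes, p=11):

[[1, 2, 4, 8, 15], [3, 9], [5, 10, 14], [6], [7, 11, 12, 13]]


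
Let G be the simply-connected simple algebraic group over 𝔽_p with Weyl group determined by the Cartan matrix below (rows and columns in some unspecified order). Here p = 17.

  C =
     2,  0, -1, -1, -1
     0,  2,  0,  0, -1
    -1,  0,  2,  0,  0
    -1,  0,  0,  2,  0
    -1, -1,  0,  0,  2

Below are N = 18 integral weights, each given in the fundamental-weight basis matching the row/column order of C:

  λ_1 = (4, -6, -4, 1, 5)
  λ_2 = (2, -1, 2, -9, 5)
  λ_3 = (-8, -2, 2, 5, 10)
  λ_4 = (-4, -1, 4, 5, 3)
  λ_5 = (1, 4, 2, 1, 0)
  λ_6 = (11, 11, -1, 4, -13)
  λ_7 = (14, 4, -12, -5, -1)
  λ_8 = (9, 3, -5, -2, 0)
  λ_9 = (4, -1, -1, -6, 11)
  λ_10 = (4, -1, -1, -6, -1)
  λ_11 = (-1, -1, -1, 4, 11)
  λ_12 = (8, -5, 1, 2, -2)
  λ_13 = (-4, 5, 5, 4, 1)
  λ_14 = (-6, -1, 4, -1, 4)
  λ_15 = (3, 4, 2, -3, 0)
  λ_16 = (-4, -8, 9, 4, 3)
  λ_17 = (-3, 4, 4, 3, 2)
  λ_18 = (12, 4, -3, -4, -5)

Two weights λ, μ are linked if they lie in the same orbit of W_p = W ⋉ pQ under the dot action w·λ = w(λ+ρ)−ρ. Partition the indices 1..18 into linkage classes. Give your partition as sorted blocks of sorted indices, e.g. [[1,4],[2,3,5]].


D_5 Cartan matrix, 5 simple roots permuted; ρ=(1,1,1,1,1).

Ā_17 reps of the 18 weights (D_5, coords as presented):

    1: (2, 5, 3, 2, 1)
    2: (3, 0, 2, 3, 1)
    3: (2, 1, 4, 1, 3)
    4: (3, 0, 2, 3, 1)
    5: (2, 5, 3, 2, 1)
    6: (0, 0, 0, 5, 0)
    7: (3, 2, 8, 1, 0)
    8: (2, 1, 4, 1, 3)
    9: (0, 0, 0, 5, 0)
    10: (0, 0, 0, 5, 0)
    11: (0, 0, 0, 5, 0)
    12: (3, 0, 2, 3, 1)
    13: (2, 5, 3, 2, 1)
    14: (0, 0, 0, 5, 0)
    15: (2, 5, 3, 2, 1)
    16: (2, 1, 4, 1, 3)
    17: (2, 5, 3, 2, 1)
    18: (3, 0, 2, 3, 1)

Grouping the 18 weights by Ā_17-representative: 5 linkage classes.

[[1, 5, 13, 15, 17], [2, 4, 12, 18], [3, 8, 16], [6, 9, 10, 11, 14], [7]]


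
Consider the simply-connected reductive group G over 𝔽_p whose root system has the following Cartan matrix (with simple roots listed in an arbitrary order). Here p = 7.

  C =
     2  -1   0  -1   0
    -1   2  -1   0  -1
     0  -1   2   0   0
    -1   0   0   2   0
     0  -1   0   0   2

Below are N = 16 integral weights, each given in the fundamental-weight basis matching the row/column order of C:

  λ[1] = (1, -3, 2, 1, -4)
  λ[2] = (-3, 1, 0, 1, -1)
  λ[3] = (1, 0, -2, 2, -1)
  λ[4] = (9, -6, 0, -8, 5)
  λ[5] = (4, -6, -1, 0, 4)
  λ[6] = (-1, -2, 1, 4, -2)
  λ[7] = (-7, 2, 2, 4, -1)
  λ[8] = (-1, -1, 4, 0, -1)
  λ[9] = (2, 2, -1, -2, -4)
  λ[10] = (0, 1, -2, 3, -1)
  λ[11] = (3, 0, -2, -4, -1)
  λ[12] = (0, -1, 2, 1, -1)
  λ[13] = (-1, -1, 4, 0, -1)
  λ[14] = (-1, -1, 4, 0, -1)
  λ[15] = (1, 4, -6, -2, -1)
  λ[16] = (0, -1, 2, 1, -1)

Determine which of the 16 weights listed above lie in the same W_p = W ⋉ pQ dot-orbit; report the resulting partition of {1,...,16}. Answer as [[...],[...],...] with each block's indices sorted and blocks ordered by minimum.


Root system D_5: the 5×5 matrix C matches after relabeling.

W_7-reps of the 16 weights in Ā_7 (same 5-coord order as C):

  λ_1+ρ ↦ (0, 2, 0, 1, 0) · λ_2+ρ ↦ (2, 0, 1, 0, 0) · λ_3+ρ ↦ (1, 0, 1, 3, 0) · λ_4+ρ ↦ (1, 0, 0, 1, 3) · λ_5+ρ ↦ (0, 0, 5, 1, 0) · λ_6+ρ ↦ (1, 0, 1, 3, 0) · λ_7+ρ ↦ (1, 0, 0, 1, 3) · λ_8+ρ ↦ (0, 0, 5, 1, 0) · λ_9+ρ ↦ (1, 0, 0, 1, 3) · λ_10+ρ ↦ (1, 0, 1, 3, 0) · λ_11+ρ ↦ (1, 0, 1, 3, 0) · λ_12+ρ ↦ (1, 0, 3, 2, 0) · λ_13+ρ ↦ (0, 0, 5, 1, 0) · λ_14+ρ ↦ (0, 0, 5, 1, 0) · λ_15+ρ ↦ (0, 0, 5, 1, 0) · λ_16+ρ ↦ (1, 0, 3, 2, 0)

The 16 indices split into 6 linkage classes (same alcove rep ⇔ same W_7-dot-orbit):

[[1], [2], [3, 6, 10, 11], [4, 7, 9], [5, 8, 13, 14, 15], [12, 16]]


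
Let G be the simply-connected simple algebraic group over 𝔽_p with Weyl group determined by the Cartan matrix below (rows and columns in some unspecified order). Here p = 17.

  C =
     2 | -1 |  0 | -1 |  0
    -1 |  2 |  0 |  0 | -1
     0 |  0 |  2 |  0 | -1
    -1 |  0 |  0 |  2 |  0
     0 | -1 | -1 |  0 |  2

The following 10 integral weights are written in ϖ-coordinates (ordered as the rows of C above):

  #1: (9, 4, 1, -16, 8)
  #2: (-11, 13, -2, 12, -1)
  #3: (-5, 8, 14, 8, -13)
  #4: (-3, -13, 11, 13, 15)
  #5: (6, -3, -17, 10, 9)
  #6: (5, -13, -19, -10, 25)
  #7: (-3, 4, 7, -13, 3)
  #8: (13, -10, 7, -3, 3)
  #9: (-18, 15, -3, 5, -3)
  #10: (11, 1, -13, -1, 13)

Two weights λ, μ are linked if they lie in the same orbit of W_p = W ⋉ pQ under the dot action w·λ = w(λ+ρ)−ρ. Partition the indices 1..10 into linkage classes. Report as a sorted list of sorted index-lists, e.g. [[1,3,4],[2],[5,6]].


C ↔ A_5 under row/col permutation; |W(A_5)| = 720.

λ_j+ρ reflected into Ā_17 (⟨·,θ^∨⟩≤17); 5-tuples as given:

  1: (5, 0, 7, 1, 2) · 2: (10, 3, 0, 3, 1) · 3: (3, 4, 3, 2, 5) · 4: (1, 2, 1, 11, 2) · 5: (1, 5, 1, 1, 1) · 6: (1, 3, 2, 2, 3) · 7: (3, 4, 3, 2, 5) · 8: (3, 4, 3, 2, 5) · 9: (1, 2, 1, 11, 2) · 10: (1, 2, 1, 11, 2)

6 distinct reps among the 10 weights ⇒ 6 W_17-linkage classes:

[[1], [2], [3, 7, 8], [4, 9, 10], [5], [6]]


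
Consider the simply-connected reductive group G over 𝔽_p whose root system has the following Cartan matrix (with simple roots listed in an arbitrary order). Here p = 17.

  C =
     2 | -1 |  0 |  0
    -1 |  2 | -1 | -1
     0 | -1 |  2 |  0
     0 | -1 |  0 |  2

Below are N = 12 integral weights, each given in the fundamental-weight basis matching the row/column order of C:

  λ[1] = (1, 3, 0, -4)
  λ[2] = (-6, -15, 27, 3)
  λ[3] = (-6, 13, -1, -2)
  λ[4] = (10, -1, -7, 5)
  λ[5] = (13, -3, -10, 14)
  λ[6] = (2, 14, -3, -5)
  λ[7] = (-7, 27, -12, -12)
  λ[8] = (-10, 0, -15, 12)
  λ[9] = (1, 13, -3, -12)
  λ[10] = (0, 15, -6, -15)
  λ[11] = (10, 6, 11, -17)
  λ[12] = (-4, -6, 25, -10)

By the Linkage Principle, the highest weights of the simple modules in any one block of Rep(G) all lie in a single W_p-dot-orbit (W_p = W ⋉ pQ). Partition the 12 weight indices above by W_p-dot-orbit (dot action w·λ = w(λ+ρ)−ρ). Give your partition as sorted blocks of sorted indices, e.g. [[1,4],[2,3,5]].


Dynkin diagram of C (from the 6 off-diagonal −1 entries): D_4.

W_17-reps of the 12 weights in Ā_17 (same 4-coord order as C):

  λ_1 → (2, 1, 1, 3) · λ_2 → (2, 1, 1, 3) · λ_3 → (5, 3, 0, 1) · λ_4 → (5, 6, 0, 0) · λ_5 → (2, 1, 1, 3) · λ_6 → (2, 1, 1, 3) · λ_7 → (5, 6, 0, 0) · λ_8 → (5, 3, 0, 1) · λ_9 → (2, 1, 2, 11) · λ_10 → (2, 1, 2, 11) · λ_11 → (2, 1, 1, 3) · λ_12 → (5, 3, 0, 1)

Grouping the 12 weights by Ā_17-representative: 4 linkage classes.

[[1, 2, 5, 6, 11], [3, 8, 12], [4, 7], [9, 10]]


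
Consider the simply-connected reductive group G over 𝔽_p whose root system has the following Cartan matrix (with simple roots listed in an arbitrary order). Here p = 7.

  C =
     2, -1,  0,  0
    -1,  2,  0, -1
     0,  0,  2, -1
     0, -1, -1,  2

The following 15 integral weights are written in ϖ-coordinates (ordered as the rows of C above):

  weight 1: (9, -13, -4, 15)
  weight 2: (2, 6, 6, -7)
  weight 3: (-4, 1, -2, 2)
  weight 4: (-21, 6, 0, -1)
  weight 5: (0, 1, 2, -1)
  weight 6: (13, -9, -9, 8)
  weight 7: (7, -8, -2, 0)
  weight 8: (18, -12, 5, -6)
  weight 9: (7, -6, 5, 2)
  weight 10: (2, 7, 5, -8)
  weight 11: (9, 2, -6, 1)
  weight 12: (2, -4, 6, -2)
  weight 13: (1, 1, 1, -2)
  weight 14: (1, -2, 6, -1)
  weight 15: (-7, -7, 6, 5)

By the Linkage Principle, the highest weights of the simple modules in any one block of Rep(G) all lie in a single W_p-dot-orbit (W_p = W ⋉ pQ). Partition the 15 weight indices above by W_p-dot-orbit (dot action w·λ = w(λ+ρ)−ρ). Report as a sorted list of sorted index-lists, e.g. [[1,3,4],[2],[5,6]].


C ↔ A_4 under row/col permutation; |W(A_4)| = 120.

Folding the 15 weights λ_j+ρ into Ā_7 (reps in the given 4-coord order):

  1: (1, 2, 3, 0) · 2: (1, 0, 3, 3) · 3: (2, 1, 1, 1) · 4: (0, 0, 5, 1) · 5: (1, 2, 3, 0) · 6: (0, 0, 5, 1) · 7: (0, 0, 5, 1) · 8: (2, 1, 1, 1) · 9: (2, 1, 1, 1) · 10: (1, 0, 3, 3) · 11: (1, 2, 3, 0) · 12: (1, 0, 3, 3) · 13: (2, 1, 1, 1) · 14: (0, 0, 5, 1) · 15: (0, 0, 5, 1)

Linkage partition of the 15 weights (4 classes, p=7):

[[1, 5, 11], [2, 10, 12], [3, 8, 9, 13], [4, 6, 7, 14, 15]]
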